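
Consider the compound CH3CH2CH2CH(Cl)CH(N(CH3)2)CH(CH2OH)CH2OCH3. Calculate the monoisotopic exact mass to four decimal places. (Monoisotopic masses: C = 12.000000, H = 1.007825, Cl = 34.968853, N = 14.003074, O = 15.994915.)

Element totals:
  C: 11
  H: 24
  Cl: 1
  N: 1
  O: 2
Molecular formula: C11H24ClNO2.
  M = 11(12.0) + 24(1.007825) + 34.968853 + 14.003074 + 2(15.994915)
    = 132.000000 + 24.187800 + 34.968853 + 14.003074 + 31.989830 = 237.149557

237.1496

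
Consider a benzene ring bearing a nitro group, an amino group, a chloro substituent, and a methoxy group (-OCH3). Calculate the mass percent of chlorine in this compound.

17.50%

Atom tally by fragment:
  benzene ring core → C:6 H:6
  (− 4 ring H displaced by substituents)
  + NO2 → N:1 O:2
  + NH2 → N:1 H:2
  + Cl → Cl:1
  + OCH3 → C:1 H:3 O:1
Element totals:
  C: 7
  H: 7
  Cl: 1
  N: 2
  O: 3
Molecular formula: C7H7ClN2O3.
Molar mass = 202.594 g/mol.
Mass from Cl: 1 × 35.45 = 35.450 g/mol.
%Cl = 35.450 / 202.594 × 100 = 17.50%.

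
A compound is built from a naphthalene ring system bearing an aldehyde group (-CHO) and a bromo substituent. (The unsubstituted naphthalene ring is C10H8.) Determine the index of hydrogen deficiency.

Atom tally by fragment:
  naphthalene ring system core → C:10 H:8
  (− 2 ring H displaced by substituents)
  + CHO → C:1 H:1 O:1
  + Br → Br:1
Element totals:
  C: 11
  H: 7
  Br: 1
  O: 1
Molecular formula: C11H7BrO.
DoU = (2C + 2 + N − H − X) / 2 = (2·11 + 2 + 0 − 7 − 1) / 2 = 8.

8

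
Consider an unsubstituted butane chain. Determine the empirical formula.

C2H5

Atom tally by fragment:
  CH3 → C:1 H:3
  CH2 → C:1 H:2
  CH2 → C:1 H:2
  CH3 → C:1 H:3
Element totals:
  C: 4
  H: 10
Molecular formula: C4H10.
gcd of subscripts = 2; dividing each by 2:
  C: 4/2 = 2
  H: 10/2 = 5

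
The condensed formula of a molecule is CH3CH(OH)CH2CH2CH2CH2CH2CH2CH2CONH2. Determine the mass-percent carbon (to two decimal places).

64.13%

Element totals:
  C: 10
  H: 21
  N: 1
  O: 2
Molecular formula: C10H21NO2.
Molar mass = 187.283 g/mol.
Mass from C: 10 × 12.011 = 120.110 g/mol.
%C = 120.110 / 187.283 × 100 = 64.13%.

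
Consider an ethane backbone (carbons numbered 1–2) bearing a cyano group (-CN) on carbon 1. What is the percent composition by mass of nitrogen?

Atom tally by fragment:
  NCCH2 → C:2 H:2 N:1
  CH3 → C:1 H:3
Element totals:
  C: 3
  H: 5
  N: 1
Molecular formula: C3H5N.
Molar mass = 55.080 g/mol.
Mass from N: 1 × 14.007 = 14.007 g/mol.
%N = 14.007 / 55.080 × 100 = 25.43%.

25.43%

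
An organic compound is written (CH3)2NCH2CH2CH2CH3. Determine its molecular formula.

Atom tally by fragment:
  (CH3)2NCH2 → C:3 H:8 N:1
  CH2 → C:1 H:2
  CH2 → C:1 H:2
  CH3 → C:1 H:3
Element totals:
  C: 6
  H: 15
  N: 1

C6H15N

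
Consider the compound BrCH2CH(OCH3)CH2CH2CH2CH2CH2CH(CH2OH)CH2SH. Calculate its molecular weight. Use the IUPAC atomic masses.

299.27 g/mol

Element totals:
  C: 11
  H: 23
  Br: 1
  O: 2
  S: 1
Molecular formula: C11H23BrO2S.
  M = 11(12.011) + 23(1.008) + 79.904 + 2(15.999) + 32.06
    = 132.121 + 23.184 + 79.904 + 31.998 + 32.060 = 299.267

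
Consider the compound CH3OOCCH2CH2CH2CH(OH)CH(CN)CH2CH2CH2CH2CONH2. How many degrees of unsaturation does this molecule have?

Atom tally by fragment:
  CH3OOCCH2 → C:3 H:5 O:2
  CH2 → C:1 H:2
  CH2 → C:1 H:2
  CH(OH) → C:1 H:2 O:1
  CH(CN) → C:2 H:1 N:1
  CH2 → C:1 H:2
  CH2 → C:1 H:2
  CH2 → C:1 H:2
  CH2CONH2 → C:2 H:4 O:1 N:1
Element totals:
  C: 13
  H: 22
  N: 2
  O: 4
Molecular formula: C13H22N2O4.
DoU = (2C + 2 + N − H − X) / 2 = (2·13 + 2 + 2 − 22 − 0) / 2 = 4.

4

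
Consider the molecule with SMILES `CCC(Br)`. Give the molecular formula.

Atom tally by fragment:
  CH3 → C:1 H:3
  CH2 → C:1 H:2
  CH2Br → C:1 H:2 Br:1
Element totals:
  C: 3
  H: 7
  Br: 1

C3H7Br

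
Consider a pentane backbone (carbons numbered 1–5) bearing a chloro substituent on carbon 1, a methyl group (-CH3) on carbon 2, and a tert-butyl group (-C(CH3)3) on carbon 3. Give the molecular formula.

Atom tally by fragment:
  ClCH2 → C:1 H:2 Cl:1
  CH(CH3) → C:2 H:4
  CH(C(CH3)3) → C:5 H:10
  CH2 → C:1 H:2
  CH3 → C:1 H:3
Element totals:
  C: 10
  H: 21
  Cl: 1

C10H21Cl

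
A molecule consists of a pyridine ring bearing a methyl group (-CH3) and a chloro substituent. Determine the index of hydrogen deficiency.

Atom tally by fragment:
  pyridine ring core → C:5 H:5 N:1
  (− 2 ring H displaced by substituents)
  + CH3 → C:1 H:3
  + Cl → Cl:1
Element totals:
  C: 6
  H: 6
  Cl: 1
  N: 1
Molecular formula: C6H6ClN.
DoU = (2C + 2 + N − H − X) / 2 = (2·6 + 2 + 1 − 6 − 1) / 2 = 4.

4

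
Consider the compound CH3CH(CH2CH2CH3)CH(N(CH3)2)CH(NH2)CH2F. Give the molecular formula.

C10H23FN2

Atom tally by fragment:
  CH3 → C:1 H:3
  CH(CH2CH2CH3) → C:4 H:8
  CH(N(CH3)2) → C:3 H:7 N:1
  CH(NH2) → C:1 H:3 N:1
  CH2F → C:1 H:2 F:1
Element totals:
  C: 10
  H: 23
  F: 1
  N: 2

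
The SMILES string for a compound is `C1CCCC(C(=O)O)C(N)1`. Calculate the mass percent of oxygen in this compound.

Atom tally by fragment:
  cyclohexane ring core → C:6 H:12
  (− 2 ring H displaced by substituents)
  + COOH → C:1 H:1 O:2
  + NH2 → N:1 H:2
Element totals:
  C: 7
  H: 13
  N: 1
  O: 2
Molecular formula: C7H13NO2.
Molar mass = 143.186 g/mol.
Mass from O: 2 × 15.999 = 31.998 g/mol.
%O = 31.998 / 143.186 × 100 = 22.35%.

22.35%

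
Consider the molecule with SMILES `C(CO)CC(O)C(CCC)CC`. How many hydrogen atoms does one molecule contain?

22

Atom tally by fragment:
  HOCH2CH2 → C:2 H:5 O:1
  CH2 → C:1 H:2
  CH(OH) → C:1 H:2 O:1
  CH(CH2CH2CH3) → C:4 H:8
  CH2 → C:1 H:2
  CH3 → C:1 H:3
Element totals:
  C: 10
  H: 22
  O: 2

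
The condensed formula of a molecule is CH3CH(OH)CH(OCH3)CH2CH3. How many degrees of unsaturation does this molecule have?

Atom tally by fragment:
  CH3 → C:1 H:3
  CH(OH) → C:1 H:2 O:1
  CH(OCH3) → C:2 H:4 O:1
  CH2 → C:1 H:2
  CH3 → C:1 H:3
Element totals:
  C: 6
  H: 14
  O: 2
Molecular formula: C6H14O2.
DoU = (2C + 2 + N − H − X) / 2 = (2·6 + 2 + 0 − 14 − 0) / 2 = 0.

0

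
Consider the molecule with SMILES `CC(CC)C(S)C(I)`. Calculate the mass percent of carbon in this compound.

Atom tally by fragment:
  CH3 → C:1 H:3
  CH(C2H5) → C:3 H:6
  CH(SH) → C:1 H:2 S:1
  CH2I → C:1 H:2 I:1
Element totals:
  C: 6
  H: 13
  I: 1
  S: 1
Molecular formula: C6H13IS.
Molar mass = 244.134 g/mol.
Mass from C: 6 × 12.011 = 72.066 g/mol.
%C = 72.066 / 244.134 × 100 = 29.52%.

29.52%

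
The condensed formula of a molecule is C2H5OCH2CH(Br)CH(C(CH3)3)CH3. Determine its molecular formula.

Atom tally by fragment:
  C2H5OCH2 → C:3 H:7 O:1
  CH(Br) → C:1 H:1 Br:1
  CH(C(CH3)3) → C:5 H:10
  CH3 → C:1 H:3
Element totals:
  C: 10
  H: 21
  Br: 1
  O: 1

C10H21BrO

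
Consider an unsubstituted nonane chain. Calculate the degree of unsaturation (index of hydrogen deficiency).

Atom tally by fragment:
  CH3 → C:1 H:3
  CH2 → C:1 H:2
  CH2 → C:1 H:2
  CH2 → C:1 H:2
  CH2 → C:1 H:2
  CH2 → C:1 H:2
  CH2 → C:1 H:2
  CH2 → C:1 H:2
  CH3 → C:1 H:3
Element totals:
  C: 9
  H: 20
Molecular formula: C9H20.
DoU = (2C + 2 + N − H − X) / 2 = (2·9 + 2 + 0 − 20 − 0) / 2 = 0.

0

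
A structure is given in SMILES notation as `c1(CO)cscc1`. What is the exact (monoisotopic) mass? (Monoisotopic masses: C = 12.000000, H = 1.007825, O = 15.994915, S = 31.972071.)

Atom tally by fragment:
  thiophene ring core → C:4 H:4 S:1
  (− 1 ring H displaced by substituents)
  + CH2OH → C:1 H:3 O:1
Element totals:
  C: 5
  H: 6
  O: 1
  S: 1
Molecular formula: C5H6OS.
  M = 5(12.0) + 6(1.007825) + 15.994915 + 31.972071
    = 60.000000 + 6.046950 + 15.994915 + 31.972071 = 114.013936

114.0139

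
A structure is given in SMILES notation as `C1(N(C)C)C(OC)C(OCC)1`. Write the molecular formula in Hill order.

C8H17NO2

Atom tally by fragment:
  cyclopropane ring core → C:3 H:6
  (− 3 ring H displaced by substituents)
  + N(CH3)2 → N:1 C:2 H:6
  + OCH3 → C:1 H:3 O:1
  + OC2H5 → C:2 H:5 O:1
Element totals:
  C: 8
  H: 17
  N: 1
  O: 2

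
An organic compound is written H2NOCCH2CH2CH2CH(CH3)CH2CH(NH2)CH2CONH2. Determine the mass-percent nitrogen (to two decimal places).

Element totals:
  C: 10
  H: 21
  N: 3
  O: 2
Molecular formula: C10H21N3O2.
Molar mass = 215.297 g/mol.
Mass from N: 3 × 14.007 = 42.021 g/mol.
%N = 42.021 / 215.297 × 100 = 19.52%.

19.52%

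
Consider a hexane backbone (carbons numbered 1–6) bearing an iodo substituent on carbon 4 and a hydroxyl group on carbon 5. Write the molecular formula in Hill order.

Atom tally by fragment:
  CH3 → C:1 H:3
  CH2 → C:1 H:2
  CH2 → C:1 H:2
  CH(I) → C:1 H:1 I:1
  CH(OH) → C:1 H:2 O:1
  CH3 → C:1 H:3
Element totals:
  C: 6
  H: 13
  I: 1
  O: 1

C6H13IO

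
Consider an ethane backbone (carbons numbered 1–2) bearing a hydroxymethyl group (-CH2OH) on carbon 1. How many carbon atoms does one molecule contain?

Atom tally by fragment:
  HOCH2CH2 → C:2 H:5 O:1
  CH3 → C:1 H:3
Element totals:
  C: 3
  H: 8
  O: 1

3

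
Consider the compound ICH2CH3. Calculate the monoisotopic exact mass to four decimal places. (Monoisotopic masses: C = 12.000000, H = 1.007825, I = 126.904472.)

Element totals:
  C: 2
  H: 5
  I: 1
Molecular formula: C2H5I.
  M = 2(12.0) + 5(1.007825) + 126.904472
    = 24.000000 + 5.039125 + 126.904472 = 155.943597

155.9436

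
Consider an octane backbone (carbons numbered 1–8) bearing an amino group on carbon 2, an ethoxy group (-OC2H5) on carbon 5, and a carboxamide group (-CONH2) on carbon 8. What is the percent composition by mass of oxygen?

14.79%

Atom tally by fragment:
  CH3 → C:1 H:3
  CH(NH2) → C:1 H:3 N:1
  CH2 → C:1 H:2
  CH2 → C:1 H:2
  CH(OC2H5) → C:3 H:6 O:1
  CH2 → C:1 H:2
  CH2 → C:1 H:2
  CH2CONH2 → C:2 H:4 O:1 N:1
Element totals:
  C: 11
  H: 24
  N: 2
  O: 2
Molecular formula: C11H24N2O2.
Molar mass = 216.325 g/mol.
Mass from O: 2 × 15.999 = 31.998 g/mol.
%O = 31.998 / 216.325 × 100 = 14.79%.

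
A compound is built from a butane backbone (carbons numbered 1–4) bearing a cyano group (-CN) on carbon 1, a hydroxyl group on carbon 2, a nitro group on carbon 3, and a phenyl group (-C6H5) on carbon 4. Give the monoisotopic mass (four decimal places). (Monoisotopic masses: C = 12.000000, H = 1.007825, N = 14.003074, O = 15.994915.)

Atom tally by fragment:
  NCCH2 → C:2 H:2 N:1
  CH(OH) → C:1 H:2 O:1
  CH(NO2) → C:1 H:1 N:1 O:2
  CH2C6H5 → C:7 H:7
Element totals:
  C: 11
  H: 12
  N: 2
  O: 3
Molecular formula: C11H12N2O3.
  M = 11(12.0) + 12(1.007825) + 2(14.003074) + 3(15.994915)
    = 132.000000 + 12.093900 + 28.006148 + 47.984745 = 220.084793

220.0848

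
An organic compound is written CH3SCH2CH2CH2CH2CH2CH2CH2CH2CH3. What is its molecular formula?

C10H22S

Atom tally by fragment:
  CH3SCH2 → C:2 H:5 S:1
  CH2 → C:1 H:2
  CH2 → C:1 H:2
  CH2 → C:1 H:2
  CH2 → C:1 H:2
  CH2 → C:1 H:2
  CH2 → C:1 H:2
  CH2 → C:1 H:2
  CH3 → C:1 H:3
Element totals:
  C: 10
  H: 22
  S: 1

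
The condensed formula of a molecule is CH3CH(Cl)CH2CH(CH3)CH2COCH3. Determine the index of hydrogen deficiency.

Element totals:
  C: 8
  H: 15
  Cl: 1
  O: 1
Molecular formula: C8H15ClO.
DoU = (2C + 2 + N − H − X) / 2 = (2·8 + 2 + 0 − 15 − 1) / 2 = 1.

1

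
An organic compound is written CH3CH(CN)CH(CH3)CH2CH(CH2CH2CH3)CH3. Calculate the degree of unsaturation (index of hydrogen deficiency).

2

Element totals:
  C: 11
  H: 21
  N: 1
Molecular formula: C11H21N.
DoU = (2C + 2 + N − H − X) / 2 = (2·11 + 2 + 1 − 21 − 0) / 2 = 2.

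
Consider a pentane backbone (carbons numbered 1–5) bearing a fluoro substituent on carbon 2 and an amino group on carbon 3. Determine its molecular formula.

C5H12FN

Atom tally by fragment:
  CH3 → C:1 H:3
  CH(F) → C:1 H:1 F:1
  CH(NH2) → C:1 H:3 N:1
  CH2 → C:1 H:2
  CH3 → C:1 H:3
Element totals:
  C: 5
  H: 12
  F: 1
  N: 1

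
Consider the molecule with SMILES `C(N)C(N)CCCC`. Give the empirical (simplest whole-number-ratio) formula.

Atom tally by fragment:
  H2NCH2 → C:1 H:4 N:1
  CH(NH2) → C:1 H:3 N:1
  CH2 → C:1 H:2
  CH2 → C:1 H:2
  CH2 → C:1 H:2
  CH3 → C:1 H:3
Element totals:
  C: 6
  H: 16
  N: 2
Molecular formula: C6H16N2.
gcd of subscripts = 2; dividing each by 2:
  C: 6/2 = 3
  H: 16/2 = 8
  N: 2/2 = 1

C3H8N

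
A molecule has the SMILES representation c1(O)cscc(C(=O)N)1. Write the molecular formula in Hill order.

C5H5NO2S

Atom tally by fragment:
  thiophene ring core → C:4 H:4 S:1
  (− 2 ring H displaced by substituents)
  + OH → O:1 H:1
  + CONH2 → C:1 H:2 O:1 N:1
Element totals:
  C: 5
  H: 5
  N: 1
  O: 2
  S: 1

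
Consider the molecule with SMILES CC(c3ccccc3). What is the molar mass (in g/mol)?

Atom tally by fragment:
  CH3 → C:1 H:3
  CH2C6H5 → C:7 H:7
Element totals:
  C: 8
  H: 10
Molecular formula: C8H10.
  M = 8(12.011) + 10(1.008)
    = 96.088 + 10.080 = 106.168

106.17 g/mol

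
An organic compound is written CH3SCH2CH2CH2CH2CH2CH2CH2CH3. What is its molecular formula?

C9H20S

Element totals:
  C: 9
  H: 20
  S: 1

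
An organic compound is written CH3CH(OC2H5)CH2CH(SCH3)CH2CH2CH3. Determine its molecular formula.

C10H22OS

Element totals:
  C: 10
  H: 22
  O: 1
  S: 1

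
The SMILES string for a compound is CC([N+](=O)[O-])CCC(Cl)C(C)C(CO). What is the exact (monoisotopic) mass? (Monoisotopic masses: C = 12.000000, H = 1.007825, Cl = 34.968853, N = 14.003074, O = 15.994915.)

223.0975

Atom tally by fragment:
  CH3 → C:1 H:3
  CH(NO2) → C:1 H:1 N:1 O:2
  CH2 → C:1 H:2
  CH2 → C:1 H:2
  CH(Cl) → C:1 H:1 Cl:1
  CH(CH3) → C:2 H:4
  CH2CH2OH → C:2 H:5 O:1
Element totals:
  C: 9
  H: 18
  Cl: 1
  N: 1
  O: 3
Molecular formula: C9H18ClNO3.
  M = 9(12.0) + 18(1.007825) + 34.968853 + 14.003074 + 3(15.994915)
    = 108.000000 + 18.140850 + 34.968853 + 14.003074 + 47.984745 = 223.097522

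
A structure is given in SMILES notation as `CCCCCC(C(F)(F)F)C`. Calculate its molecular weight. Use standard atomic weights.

168.20 g/mol

Atom tally by fragment:
  CH3 → C:1 H:3
  CH2 → C:1 H:2
  CH2 → C:1 H:2
  CH2 → C:1 H:2
  CH2 → C:1 H:2
  CH(CF3) → C:2 H:1 F:3
  CH3 → C:1 H:3
Element totals:
  C: 8
  H: 15
  F: 3
Molecular formula: C8H15F3.
  M = 8(12.011) + 15(1.008) + 3(18.998)
    = 96.088 + 15.120 + 56.994 = 168.202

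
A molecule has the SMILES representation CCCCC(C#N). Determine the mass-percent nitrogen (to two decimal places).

14.42%

Atom tally by fragment:
  CH3 → C:1 H:3
  CH2 → C:1 H:2
  CH2 → C:1 H:2
  CH2 → C:1 H:2
  CH2CN → C:2 H:2 N:1
Element totals:
  C: 6
  H: 11
  N: 1
Molecular formula: C6H11N.
Molar mass = 97.161 g/mol.
Mass from N: 1 × 14.007 = 14.007 g/mol.
%N = 14.007 / 97.161 × 100 = 14.42%.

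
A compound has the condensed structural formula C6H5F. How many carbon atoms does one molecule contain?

Atom tally by fragment:
  benzene ring core → C:6 H:6
  (− 1 ring H displaced by substituents)
  + F → F:1
Element totals:
  C: 6
  H: 5
  F: 1

6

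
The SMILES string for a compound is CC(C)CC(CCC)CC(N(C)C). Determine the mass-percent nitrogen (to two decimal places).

Atom tally by fragment:
  CH3 → C:1 H:3
  CH(CH3) → C:2 H:4
  CH2 → C:1 H:2
  CH(CH2CH2CH3) → C:4 H:8
  CH2 → C:1 H:2
  CH2N(CH3)2 → C:3 H:8 N:1
Element totals:
  C: 12
  H: 27
  N: 1
Molecular formula: C12H27N.
Molar mass = 185.355 g/mol.
Mass from N: 1 × 14.007 = 14.007 g/mol.
%N = 14.007 / 185.355 × 100 = 7.56%.

7.56%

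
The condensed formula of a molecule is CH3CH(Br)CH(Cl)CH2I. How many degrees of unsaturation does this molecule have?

Atom tally by fragment:
  CH3 → C:1 H:3
  CH(Br) → C:1 H:1 Br:1
  CH(Cl) → C:1 H:1 Cl:1
  CH2I → C:1 H:2 I:1
Element totals:
  C: 4
  H: 7
  Br: 1
  Cl: 1
  I: 1
Molecular formula: C4H7BrClI.
DoU = (2C + 2 + N − H − X) / 2 = (2·4 + 2 + 0 − 7 − 3) / 2 = 0.

0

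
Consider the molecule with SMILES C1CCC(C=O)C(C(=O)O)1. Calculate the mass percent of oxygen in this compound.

33.76%

Atom tally by fragment:
  cyclopentane ring core → C:5 H:10
  (− 2 ring H displaced by substituents)
  + CHO → C:1 H:1 O:1
  + COOH → C:1 H:1 O:2
Element totals:
  C: 7
  H: 10
  O: 3
Molecular formula: C7H10O3.
Molar mass = 142.154 g/mol.
Mass from O: 3 × 15.999 = 47.997 g/mol.
%O = 47.997 / 142.154 × 100 = 33.76%.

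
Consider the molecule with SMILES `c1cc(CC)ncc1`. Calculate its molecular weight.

107.16 g/mol

Atom tally by fragment:
  pyridine ring core → C:5 H:5 N:1
  (− 1 ring H displaced by substituents)
  + C2H5 → C:2 H:5
Element totals:
  C: 7
  H: 9
  N: 1
Molecular formula: C7H9N.
  M = 7(12.011) + 9(1.008) + 14.007
    = 84.077 + 9.072 + 14.007 = 107.156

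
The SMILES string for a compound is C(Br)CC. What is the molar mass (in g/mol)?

Atom tally by fragment:
  BrCH2 → C:1 H:2 Br:1
  CH2 → C:1 H:2
  CH3 → C:1 H:3
Element totals:
  C: 3
  H: 7
  Br: 1
Molecular formula: C3H7Br.
  M = 3(12.011) + 7(1.008) + 79.904
    = 36.033 + 7.056 + 79.904 = 122.993

122.99 g/mol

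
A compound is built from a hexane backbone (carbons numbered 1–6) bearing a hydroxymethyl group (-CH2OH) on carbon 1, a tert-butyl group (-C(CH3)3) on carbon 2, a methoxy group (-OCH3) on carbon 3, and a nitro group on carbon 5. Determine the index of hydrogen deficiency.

Atom tally by fragment:
  HOCH2CH2 → C:2 H:5 O:1
  CH(C(CH3)3) → C:5 H:10
  CH(OCH3) → C:2 H:4 O:1
  CH2 → C:1 H:2
  CH(NO2) → C:1 H:1 N:1 O:2
  CH3 → C:1 H:3
Element totals:
  C: 12
  H: 25
  N: 1
  O: 4
Molecular formula: C12H25NO4.
DoU = (2C + 2 + N − H − X) / 2 = (2·12 + 2 + 1 − 25 − 0) / 2 = 1.

1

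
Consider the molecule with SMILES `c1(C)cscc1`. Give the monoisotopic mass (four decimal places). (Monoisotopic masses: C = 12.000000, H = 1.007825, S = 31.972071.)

98.0190

Atom tally by fragment:
  thiophene ring core → C:4 H:4 S:1
  (− 1 ring H displaced by substituents)
  + CH3 → C:1 H:3
Element totals:
  C: 5
  H: 6
  S: 1
Molecular formula: C5H6S.
  M = 5(12.0) + 6(1.007825) + 31.972071
    = 60.000000 + 6.046950 + 31.972071 = 98.019021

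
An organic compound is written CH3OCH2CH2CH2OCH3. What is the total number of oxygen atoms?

2

Atom tally by fragment:
  CH3OCH2 → C:2 H:5 O:1
  CH2 → C:1 H:2
  CH2OCH3 → C:2 H:5 O:1
Element totals:
  C: 5
  H: 12
  O: 2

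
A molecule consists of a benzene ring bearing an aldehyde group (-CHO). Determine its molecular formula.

C7H6O

Atom tally by fragment:
  benzene ring core → C:6 H:6
  (− 1 ring H displaced by substituents)
  + CHO → C:1 H:1 O:1
Element totals:
  C: 7
  H: 6
  O: 1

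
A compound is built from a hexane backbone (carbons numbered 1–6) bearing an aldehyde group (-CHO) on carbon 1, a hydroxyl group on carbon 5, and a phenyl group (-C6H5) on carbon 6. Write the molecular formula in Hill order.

Atom tally by fragment:
  OHCCH2 → C:2 H:3 O:1
  CH2 → C:1 H:2
  CH2 → C:1 H:2
  CH2 → C:1 H:2
  CH(OH) → C:1 H:2 O:1
  CH2C6H5 → C:7 H:7
Element totals:
  C: 13
  H: 18
  O: 2

C13H18O2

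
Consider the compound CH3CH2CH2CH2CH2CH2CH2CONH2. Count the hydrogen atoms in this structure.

Atom tally by fragment:
  CH3 → C:1 H:3
  CH2 → C:1 H:2
  CH2 → C:1 H:2
  CH2 → C:1 H:2
  CH2 → C:1 H:2
  CH2 → C:1 H:2
  CH2CONH2 → C:2 H:4 O:1 N:1
Element totals:
  C: 8
  H: 17
  N: 1
  O: 1

17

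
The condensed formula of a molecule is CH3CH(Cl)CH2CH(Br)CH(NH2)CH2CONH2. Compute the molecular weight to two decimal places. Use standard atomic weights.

257.56 g/mol

Atom tally by fragment:
  CH3 → C:1 H:3
  CH(Cl) → C:1 H:1 Cl:1
  CH2 → C:1 H:2
  CH(Br) → C:1 H:1 Br:1
  CH(NH2) → C:1 H:3 N:1
  CH2CONH2 → C:2 H:4 O:1 N:1
Element totals:
  C: 7
  H: 14
  Br: 1
  Cl: 1
  N: 2
  O: 1
Molecular formula: C7H14BrClN2O.
  M = 7(12.011) + 14(1.008) + 79.904 + 35.45 + 2(14.007) + 15.999
    = 84.077 + 14.112 + 79.904 + 35.450 + 28.014 + 15.999 = 257.556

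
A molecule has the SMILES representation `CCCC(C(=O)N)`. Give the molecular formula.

Atom tally by fragment:
  CH3 → C:1 H:3
  CH2 → C:1 H:2
  CH2 → C:1 H:2
  CH2CONH2 → C:2 H:4 O:1 N:1
Element totals:
  C: 5
  H: 11
  N: 1
  O: 1

C5H11NO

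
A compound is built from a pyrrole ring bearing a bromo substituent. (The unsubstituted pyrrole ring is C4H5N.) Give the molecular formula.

Atom tally by fragment:
  pyrrole ring core → C:4 H:5 N:1
  (− 1 ring H displaced by substituents)
  + Br → Br:1
Element totals:
  C: 4
  H: 4
  Br: 1
  N: 1

C4H4BrN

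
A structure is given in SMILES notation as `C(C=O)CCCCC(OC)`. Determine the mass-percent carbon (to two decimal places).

66.63%

Atom tally by fragment:
  OHCCH2 → C:2 H:3 O:1
  CH2 → C:1 H:2
  CH2 → C:1 H:2
  CH2 → C:1 H:2
  CH2 → C:1 H:2
  CH2OCH3 → C:2 H:5 O:1
Element totals:
  C: 8
  H: 16
  O: 2
Molecular formula: C8H16O2.
Molar mass = 144.214 g/mol.
Mass from C: 8 × 12.011 = 96.088 g/mol.
%C = 96.088 / 144.214 × 100 = 66.63%.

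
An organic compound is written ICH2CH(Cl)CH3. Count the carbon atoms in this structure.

Atom tally by fragment:
  ICH2 → C:1 H:2 I:1
  CH(Cl) → C:1 H:1 Cl:1
  CH3 → C:1 H:3
Element totals:
  C: 3
  H: 6
  Cl: 1
  I: 1

3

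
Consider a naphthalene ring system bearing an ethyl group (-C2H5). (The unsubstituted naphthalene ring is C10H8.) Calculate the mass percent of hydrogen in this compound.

Atom tally by fragment:
  naphthalene ring system core → C:10 H:8
  (− 1 ring H displaced by substituents)
  + C2H5 → C:2 H:5
Element totals:
  C: 12
  H: 12
Molecular formula: C12H12.
Molar mass = 156.228 g/mol.
Mass from H: 12 × 1.008 = 12.096 g/mol.
%H = 12.096 / 156.228 × 100 = 7.74%.

7.74%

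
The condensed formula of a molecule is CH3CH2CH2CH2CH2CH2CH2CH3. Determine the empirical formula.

Atom tally by fragment:
  CH3 → C:1 H:3
  CH2 → C:1 H:2
  CH2 → C:1 H:2
  CH2 → C:1 H:2
  CH2 → C:1 H:2
  CH2 → C:1 H:2
  CH2 → C:1 H:2
  CH3 → C:1 H:3
Element totals:
  C: 8
  H: 18
Molecular formula: C8H18.
gcd of subscripts = 2; dividing each by 2:
  C: 8/2 = 4
  H: 18/2 = 9

C4H9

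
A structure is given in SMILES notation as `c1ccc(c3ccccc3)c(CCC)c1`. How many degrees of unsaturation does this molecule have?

Atom tally by fragment:
  benzene ring core → C:6 H:6
  (− 2 ring H displaced by substituents)
  + C6H5 → C:6 H:5
  + CH2CH2CH3 → C:3 H:7
Element totals:
  C: 15
  H: 16
Molecular formula: C15H16.
DoU = (2C + 2 + N − H − X) / 2 = (2·15 + 2 + 0 − 16 − 0) / 2 = 8.

8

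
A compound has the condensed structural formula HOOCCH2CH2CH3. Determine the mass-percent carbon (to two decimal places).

54.53%

Atom tally by fragment:
  HOOCCH2 → C:2 H:3 O:2
  CH2 → C:1 H:2
  CH3 → C:1 H:3
Element totals:
  C: 4
  H: 8
  O: 2
Molecular formula: C4H8O2.
Molar mass = 88.106 g/mol.
Mass from C: 4 × 12.011 = 48.044 g/mol.
%C = 48.044 / 88.106 × 100 = 54.53%.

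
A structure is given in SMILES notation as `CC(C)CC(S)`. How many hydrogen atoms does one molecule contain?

Atom tally by fragment:
  CH3 → C:1 H:3
  CH(CH3) → C:2 H:4
  CH2 → C:1 H:2
  CH2SH → C:1 H:3 S:1
Element totals:
  C: 5
  H: 12
  S: 1

12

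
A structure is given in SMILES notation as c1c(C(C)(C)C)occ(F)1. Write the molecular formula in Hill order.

C8H11FO

Atom tally by fragment:
  furan ring core → C:4 H:4 O:1
  (− 2 ring H displaced by substituents)
  + C(CH3)3 → C:4 H:9
  + F → F:1
Element totals:
  C: 8
  H: 11
  F: 1
  O: 1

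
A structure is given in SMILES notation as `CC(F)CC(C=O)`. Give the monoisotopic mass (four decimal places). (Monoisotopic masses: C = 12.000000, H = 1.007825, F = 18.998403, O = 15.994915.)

Atom tally by fragment:
  CH3 → C:1 H:3
  CH(F) → C:1 H:1 F:1
  CH2 → C:1 H:2
  CH2CHO → C:2 H:3 O:1
Element totals:
  C: 5
  H: 9
  F: 1
  O: 1
Molecular formula: C5H9FO.
  M = 5(12.0) + 9(1.007825) + 18.998403 + 15.994915
    = 60.000000 + 9.070425 + 18.998403 + 15.994915 = 104.063743

104.0637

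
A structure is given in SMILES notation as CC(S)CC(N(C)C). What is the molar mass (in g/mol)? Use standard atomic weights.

Atom tally by fragment:
  CH3 → C:1 H:3
  CH(SH) → C:1 H:2 S:1
  CH2 → C:1 H:2
  CH2N(CH3)2 → C:3 H:8 N:1
Element totals:
  C: 6
  H: 15
  N: 1
  S: 1
Molecular formula: C6H15NS.
  M = 6(12.011) + 15(1.008) + 14.007 + 32.06
    = 72.066 + 15.120 + 14.007 + 32.060 = 133.253

133.25 g/mol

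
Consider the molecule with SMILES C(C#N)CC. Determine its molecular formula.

C4H7N

Atom tally by fragment:
  NCCH2 → C:2 H:2 N:1
  CH2 → C:1 H:2
  CH3 → C:1 H:3
Element totals:
  C: 4
  H: 7
  N: 1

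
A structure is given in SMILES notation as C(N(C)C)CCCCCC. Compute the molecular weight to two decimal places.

Atom tally by fragment:
  (CH3)2NCH2 → C:3 H:8 N:1
  CH2 → C:1 H:2
  CH2 → C:1 H:2
  CH2 → C:1 H:2
  CH2 → C:1 H:2
  CH2 → C:1 H:2
  CH3 → C:1 H:3
Element totals:
  C: 9
  H: 21
  N: 1
Molecular formula: C9H21N.
  M = 9(12.011) + 21(1.008) + 14.007
    = 108.099 + 21.168 + 14.007 = 143.274

143.27 g/mol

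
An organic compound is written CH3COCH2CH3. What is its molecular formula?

C4H8O

Atom tally by fragment:
  CH3COCH2 → C:3 H:5 O:1
  CH3 → C:1 H:3
Element totals:
  C: 4
  H: 8
  O: 1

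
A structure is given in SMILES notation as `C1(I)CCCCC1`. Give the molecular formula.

C6H11I

Atom tally by fragment:
  cyclohexane ring core → C:6 H:12
  (− 1 ring H displaced by substituents)
  + I → I:1
Element totals:
  C: 6
  H: 11
  I: 1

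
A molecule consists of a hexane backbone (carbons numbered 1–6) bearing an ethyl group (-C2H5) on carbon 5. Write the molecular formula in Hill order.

Atom tally by fragment:
  CH3 → C:1 H:3
  CH2 → C:1 H:2
  CH2 → C:1 H:2
  CH2 → C:1 H:2
  CH(C2H5) → C:3 H:6
  CH3 → C:1 H:3
Element totals:
  C: 8
  H: 18

C8H18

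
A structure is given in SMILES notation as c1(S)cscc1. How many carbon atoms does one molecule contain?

4

Atom tally by fragment:
  thiophene ring core → C:4 H:4 S:1
  (− 1 ring H displaced by substituents)
  + SH → S:1 H:1
Element totals:
  C: 4
  H: 4
  S: 2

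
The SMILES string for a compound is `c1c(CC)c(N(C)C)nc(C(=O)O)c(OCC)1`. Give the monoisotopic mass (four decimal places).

Atom tally by fragment:
  pyridine ring core → C:5 H:5 N:1
  (− 4 ring H displaced by substituents)
  + C2H5 → C:2 H:5
  + N(CH3)2 → N:1 C:2 H:6
  + COOH → C:1 H:1 O:2
  + OC2H5 → C:2 H:5 O:1
Element totals:
  C: 12
  H: 18
  N: 2
  O: 3
Molecular formula: C12H18N2O3.
  M = 12(12.0) + 18(1.007825) + 2(14.003074) + 3(15.994915)
    = 144.000000 + 18.140850 + 28.006148 + 47.984745 = 238.131743

238.1317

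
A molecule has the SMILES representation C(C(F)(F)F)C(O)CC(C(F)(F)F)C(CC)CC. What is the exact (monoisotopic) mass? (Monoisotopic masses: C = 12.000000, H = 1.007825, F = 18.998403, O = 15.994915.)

280.1262

Atom tally by fragment:
  F3CCH2 → C:2 H:2 F:3
  CH(OH) → C:1 H:2 O:1
  CH2 → C:1 H:2
  CH(CF3) → C:2 H:1 F:3
  CH(C2H5) → C:3 H:6
  CH2 → C:1 H:2
  CH3 → C:1 H:3
Element totals:
  C: 11
  H: 18
  F: 6
  O: 1
Molecular formula: C11H18F6O.
  M = 11(12.0) + 18(1.007825) + 6(18.998403) + 15.994915
    = 132.000000 + 18.140850 + 113.990418 + 15.994915 = 280.126183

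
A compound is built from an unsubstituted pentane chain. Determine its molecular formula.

C5H12

Atom tally by fragment:
  CH3 → C:1 H:3
  CH2 → C:1 H:2
  CH2 → C:1 H:2
  CH2 → C:1 H:2
  CH3 → C:1 H:3
Element totals:
  C: 5
  H: 12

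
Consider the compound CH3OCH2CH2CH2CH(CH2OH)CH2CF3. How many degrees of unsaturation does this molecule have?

0

Element totals:
  C: 8
  H: 15
  F: 3
  O: 2
Molecular formula: C8H15F3O2.
DoU = (2C + 2 + N − H − X) / 2 = (2·8 + 2 + 0 − 15 − 3) / 2 = 0.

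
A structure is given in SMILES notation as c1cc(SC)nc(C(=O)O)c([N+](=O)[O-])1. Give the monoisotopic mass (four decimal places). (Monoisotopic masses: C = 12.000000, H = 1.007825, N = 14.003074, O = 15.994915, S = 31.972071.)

214.0048

Atom tally by fragment:
  pyridine ring core → C:5 H:5 N:1
  (− 3 ring H displaced by substituents)
  + SCH3 → C:1 H:3 S:1
  + COOH → C:1 H:1 O:2
  + NO2 → N:1 O:2
Element totals:
  C: 7
  H: 6
  N: 2
  O: 4
  S: 1
Molecular formula: C7H6N2O4S.
  M = 7(12.0) + 6(1.007825) + 2(14.003074) + 4(15.994915) + 31.972071
    = 84.000000 + 6.046950 + 28.006148 + 63.979660 + 31.972071 = 214.004829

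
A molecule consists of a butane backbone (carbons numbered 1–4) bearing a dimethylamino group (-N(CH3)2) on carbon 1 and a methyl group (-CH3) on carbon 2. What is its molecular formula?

C7H17N

Atom tally by fragment:
  (CH3)2NCH2 → C:3 H:8 N:1
  CH(CH3) → C:2 H:4
  CH2 → C:1 H:2
  CH3 → C:1 H:3
Element totals:
  C: 7
  H: 17
  N: 1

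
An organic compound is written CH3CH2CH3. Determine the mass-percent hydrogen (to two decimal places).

Atom tally by fragment:
  CH3 → C:1 H:3
  CH2 → C:1 H:2
  CH3 → C:1 H:3
Element totals:
  C: 3
  H: 8
Molecular formula: C3H8.
Molar mass = 44.097 g/mol.
Mass from H: 8 × 1.008 = 8.064 g/mol.
%H = 8.064 / 44.097 × 100 = 18.29%.

18.29%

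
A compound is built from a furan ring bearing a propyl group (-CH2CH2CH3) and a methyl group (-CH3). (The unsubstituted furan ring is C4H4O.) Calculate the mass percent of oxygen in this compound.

Atom tally by fragment:
  furan ring core → C:4 H:4 O:1
  (− 2 ring H displaced by substituents)
  + CH2CH2CH3 → C:3 H:7
  + CH3 → C:1 H:3
Element totals:
  C: 8
  H: 12
  O: 1
Molecular formula: C8H12O.
Molar mass = 124.183 g/mol.
Mass from O: 1 × 15.999 = 15.999 g/mol.
%O = 15.999 / 124.183 × 100 = 12.88%.

12.88%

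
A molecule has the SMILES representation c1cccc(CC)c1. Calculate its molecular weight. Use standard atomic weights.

106.17 g/mol

Atom tally by fragment:
  benzene ring core → C:6 H:6
  (− 1 ring H displaced by substituents)
  + C2H5 → C:2 H:5
Element totals:
  C: 8
  H: 10
Molecular formula: C8H10.
  M = 8(12.011) + 10(1.008)
    = 96.088 + 10.080 = 106.168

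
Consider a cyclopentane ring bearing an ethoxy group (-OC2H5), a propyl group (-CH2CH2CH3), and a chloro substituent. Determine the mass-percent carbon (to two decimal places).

62.98%

Atom tally by fragment:
  cyclopentane ring core → C:5 H:10
  (− 3 ring H displaced by substituents)
  + OC2H5 → C:2 H:5 O:1
  + CH2CH2CH3 → C:3 H:7
  + Cl → Cl:1
Element totals:
  C: 10
  H: 19
  Cl: 1
  O: 1
Molecular formula: C10H19ClO.
Molar mass = 190.711 g/mol.
Mass from C: 10 × 12.011 = 120.110 g/mol.
%C = 120.110 / 190.711 × 100 = 62.98%.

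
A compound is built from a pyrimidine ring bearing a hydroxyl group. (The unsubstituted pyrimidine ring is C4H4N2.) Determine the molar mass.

96.09 g/mol

Atom tally by fragment:
  pyrimidine ring core → C:4 H:4 N:2
  (− 1 ring H displaced by substituents)
  + OH → O:1 H:1
Element totals:
  C: 4
  H: 4
  N: 2
  O: 1
Molecular formula: C4H4N2O.
  M = 4(12.011) + 4(1.008) + 2(14.007) + 15.999
    = 48.044 + 4.032 + 28.014 + 15.999 = 96.089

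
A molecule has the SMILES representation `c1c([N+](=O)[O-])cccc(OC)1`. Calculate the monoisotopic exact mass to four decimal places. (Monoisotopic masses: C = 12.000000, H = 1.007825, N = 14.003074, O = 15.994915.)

153.0426

Atom tally by fragment:
  benzene ring core → C:6 H:6
  (− 2 ring H displaced by substituents)
  + NO2 → N:1 O:2
  + OCH3 → C:1 H:3 O:1
Element totals:
  C: 7
  H: 7
  N: 1
  O: 3
Molecular formula: C7H7NO3.
  M = 7(12.0) + 7(1.007825) + 14.003074 + 3(15.994915)
    = 84.000000 + 7.054775 + 14.003074 + 47.984745 = 153.042594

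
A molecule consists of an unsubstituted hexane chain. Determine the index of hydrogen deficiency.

0

Atom tally by fragment:
  CH3 → C:1 H:3
  CH2 → C:1 H:2
  CH2 → C:1 H:2
  CH2 → C:1 H:2
  CH2 → C:1 H:2
  CH3 → C:1 H:3
Element totals:
  C: 6
  H: 14
Molecular formula: C6H14.
DoU = (2C + 2 + N − H − X) / 2 = (2·6 + 2 + 0 − 14 − 0) / 2 = 0.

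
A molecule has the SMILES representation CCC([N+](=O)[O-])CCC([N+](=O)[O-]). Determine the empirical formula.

C3H6NO2

Atom tally by fragment:
  CH3 → C:1 H:3
  CH2 → C:1 H:2
  CH(NO2) → C:1 H:1 N:1 O:2
  CH2 → C:1 H:2
  CH2 → C:1 H:2
  CH2NO2 → C:1 H:2 N:1 O:2
Element totals:
  C: 6
  H: 12
  N: 2
  O: 4
Molecular formula: C6H12N2O4.
gcd of subscripts = 2; dividing each by 2:
  C: 6/2 = 3
  H: 12/2 = 6
  N: 2/2 = 1
  O: 4/2 = 2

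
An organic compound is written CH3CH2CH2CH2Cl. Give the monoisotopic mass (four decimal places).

Element totals:
  C: 4
  H: 9
  Cl: 1
Molecular formula: C4H9Cl.
  M = 4(12.0) + 9(1.007825) + 34.968853
    = 48.000000 + 9.070425 + 34.968853 = 92.039278

92.0393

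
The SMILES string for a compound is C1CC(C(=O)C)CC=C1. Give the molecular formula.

Atom tally by fragment:
  cyclohexene ring core → C:6 H:10
  (− 1 ring H displaced by substituents)
  + COCH3 → C:2 H:3 O:1
Element totals:
  C: 8
  H: 12
  O: 1

C8H12O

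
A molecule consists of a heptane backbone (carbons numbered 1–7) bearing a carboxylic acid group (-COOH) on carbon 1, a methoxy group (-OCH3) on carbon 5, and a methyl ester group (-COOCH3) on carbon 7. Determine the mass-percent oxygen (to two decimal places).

Atom tally by fragment:
  HOOCCH2 → C:2 H:3 O:2
  CH2 → C:1 H:2
  CH2 → C:1 H:2
  CH2 → C:1 H:2
  CH(OCH3) → C:2 H:4 O:1
  CH2 → C:1 H:2
  CH2COOCH3 → C:3 H:5 O:2
Element totals:
  C: 11
  H: 20
  O: 5
Molecular formula: C11H20O5.
Molar mass = 232.276 g/mol.
Mass from O: 5 × 15.999 = 79.995 g/mol.
%O = 79.995 / 232.276 × 100 = 34.44%.

34.44%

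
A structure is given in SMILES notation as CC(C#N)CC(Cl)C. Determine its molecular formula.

Atom tally by fragment:
  CH3 → C:1 H:3
  CH(CN) → C:2 H:1 N:1
  CH2 → C:1 H:2
  CH(Cl) → C:1 H:1 Cl:1
  CH3 → C:1 H:3
Element totals:
  C: 6
  H: 10
  Cl: 1
  N: 1

C6H10ClN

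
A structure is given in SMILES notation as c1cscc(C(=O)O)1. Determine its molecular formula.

Atom tally by fragment:
  thiophene ring core → C:4 H:4 S:1
  (− 1 ring H displaced by substituents)
  + COOH → C:1 H:1 O:2
Element totals:
  C: 5
  H: 4
  O: 2
  S: 1

C5H4O2S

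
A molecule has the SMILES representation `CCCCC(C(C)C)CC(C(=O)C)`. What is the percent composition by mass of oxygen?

8.68%

Atom tally by fragment:
  CH3 → C:1 H:3
  CH2 → C:1 H:2
  CH2 → C:1 H:2
  CH2 → C:1 H:2
  CH(CH(CH3)2) → C:4 H:8
  CH2 → C:1 H:2
  CH2COCH3 → C:3 H:5 O:1
Element totals:
  C: 12
  H: 24
  O: 1
Molecular formula: C12H24O.
Molar mass = 184.323 g/mol.
Mass from O: 1 × 15.999 = 15.999 g/mol.
%O = 15.999 / 184.323 × 100 = 8.68%.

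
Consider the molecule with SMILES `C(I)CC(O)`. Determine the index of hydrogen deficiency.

Atom tally by fragment:
  ICH2 → C:1 H:2 I:1
  CH2 → C:1 H:2
  CH2OH → C:1 H:3 O:1
Element totals:
  C: 3
  H: 7
  I: 1
  O: 1
Molecular formula: C3H7IO.
DoU = (2C + 2 + N − H − X) / 2 = (2·3 + 2 + 0 − 7 − 1) / 2 = 0.

0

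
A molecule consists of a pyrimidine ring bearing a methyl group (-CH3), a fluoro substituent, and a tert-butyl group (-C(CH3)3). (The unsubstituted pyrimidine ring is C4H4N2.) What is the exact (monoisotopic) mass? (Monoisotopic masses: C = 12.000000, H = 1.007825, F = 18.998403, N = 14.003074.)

Atom tally by fragment:
  pyrimidine ring core → C:4 H:4 N:2
  (− 3 ring H displaced by substituents)
  + CH3 → C:1 H:3
  + F → F:1
  + C(CH3)3 → C:4 H:9
Element totals:
  C: 9
  H: 13
  F: 1
  N: 2
Molecular formula: C9H13FN2.
  M = 9(12.0) + 13(1.007825) + 18.998403 + 2(14.003074)
    = 108.000000 + 13.101725 + 18.998403 + 28.006148 = 168.106276

168.1063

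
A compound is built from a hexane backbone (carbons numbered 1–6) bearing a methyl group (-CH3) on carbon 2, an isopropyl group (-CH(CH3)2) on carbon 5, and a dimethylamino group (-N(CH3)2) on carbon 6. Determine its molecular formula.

Atom tally by fragment:
  CH3 → C:1 H:3
  CH(CH3) → C:2 H:4
  CH2 → C:1 H:2
  CH2 → C:1 H:2
  CH(CH(CH3)2) → C:4 H:8
  CH2N(CH3)2 → C:3 H:8 N:1
Element totals:
  C: 12
  H: 27
  N: 1

C12H27N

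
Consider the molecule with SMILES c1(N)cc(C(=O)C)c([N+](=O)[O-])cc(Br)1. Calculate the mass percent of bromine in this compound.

Atom tally by fragment:
  benzene ring core → C:6 H:6
  (− 4 ring H displaced by substituents)
  + NH2 → N:1 H:2
  + COCH3 → C:2 H:3 O:1
  + NO2 → N:1 O:2
  + Br → Br:1
Element totals:
  C: 8
  H: 7
  Br: 1
  N: 2
  O: 3
Molecular formula: C8H7BrN2O3.
Molar mass = 259.059 g/mol.
Mass from Br: 1 × 79.904 = 79.904 g/mol.
%Br = 79.904 / 259.059 × 100 = 30.84%.

30.84%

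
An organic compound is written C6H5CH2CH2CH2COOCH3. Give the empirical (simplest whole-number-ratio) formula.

C11H14O2

Atom tally by fragment:
  C6H5CH2 → C:7 H:7
  CH2 → C:1 H:2
  CH2COOCH3 → C:3 H:5 O:2
Element totals:
  C: 11
  H: 14
  O: 2
Molecular formula: C11H14O2.
gcd of subscripts (11, 14, 2) = 1, so the empirical formula equals the molecular formula.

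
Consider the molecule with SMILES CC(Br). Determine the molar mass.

Atom tally by fragment:
  CH3 → C:1 H:3
  CH2Br → C:1 H:2 Br:1
Element totals:
  C: 2
  H: 5
  Br: 1
Molecular formula: C2H5Br.
  M = 2(12.011) + 5(1.008) + 79.904
    = 24.022 + 5.040 + 79.904 = 108.966

108.97 g/mol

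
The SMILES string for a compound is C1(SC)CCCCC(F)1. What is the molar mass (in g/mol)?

Atom tally by fragment:
  cyclohexane ring core → C:6 H:12
  (− 2 ring H displaced by substituents)
  + SCH3 → C:1 H:3 S:1
  + F → F:1
Element totals:
  C: 7
  H: 13
  F: 1
  S: 1
Molecular formula: C7H13FS.
  M = 7(12.011) + 13(1.008) + 18.998 + 32.06
    = 84.077 + 13.104 + 18.998 + 32.060 = 148.239

148.24 g/mol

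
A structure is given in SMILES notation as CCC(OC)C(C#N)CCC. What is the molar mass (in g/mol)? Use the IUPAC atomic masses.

Atom tally by fragment:
  CH3 → C:1 H:3
  CH2 → C:1 H:2
  CH(OCH3) → C:2 H:4 O:1
  CH(CN) → C:2 H:1 N:1
  CH2 → C:1 H:2
  CH2 → C:1 H:2
  CH3 → C:1 H:3
Element totals:
  C: 9
  H: 17
  N: 1
  O: 1
Molecular formula: C9H17NO.
  M = 9(12.011) + 17(1.008) + 14.007 + 15.999
    = 108.099 + 17.136 + 14.007 + 15.999 = 155.241

155.24 g/mol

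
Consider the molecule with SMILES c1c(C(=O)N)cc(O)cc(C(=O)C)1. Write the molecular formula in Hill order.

Atom tally by fragment:
  benzene ring core → C:6 H:6
  (− 3 ring H displaced by substituents)
  + CONH2 → C:1 H:2 O:1 N:1
  + OH → O:1 H:1
  + COCH3 → C:2 H:3 O:1
Element totals:
  C: 9
  H: 9
  N: 1
  O: 3

C9H9NO3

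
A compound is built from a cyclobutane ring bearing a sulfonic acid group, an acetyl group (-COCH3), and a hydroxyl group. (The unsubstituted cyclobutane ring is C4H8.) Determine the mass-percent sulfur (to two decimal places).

16.51%

Atom tally by fragment:
  cyclobutane ring core → C:4 H:8
  (− 3 ring H displaced by substituents)
  + SO3H → S:1 O:3 H:1
  + COCH3 → C:2 H:3 O:1
  + OH → O:1 H:1
Element totals:
  C: 6
  H: 10
  O: 5
  S: 1
Molecular formula: C6H10O5S.
Molar mass = 194.201 g/mol.
Mass from S: 1 × 32.06 = 32.060 g/mol.
%S = 32.060 / 194.201 × 100 = 16.51%.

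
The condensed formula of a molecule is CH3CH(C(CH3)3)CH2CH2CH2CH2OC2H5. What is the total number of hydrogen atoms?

Atom tally by fragment:
  CH3 → C:1 H:3
  CH(C(CH3)3) → C:5 H:10
  CH2 → C:1 H:2
  CH2 → C:1 H:2
  CH2 → C:1 H:2
  CH2OC2H5 → C:3 H:7 O:1
Element totals:
  C: 12
  H: 26
  O: 1

26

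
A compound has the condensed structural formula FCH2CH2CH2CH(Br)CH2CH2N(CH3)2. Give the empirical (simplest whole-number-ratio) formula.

Atom tally by fragment:
  FCH2 → C:1 H:2 F:1
  CH2 → C:1 H:2
  CH2 → C:1 H:2
  CH(Br) → C:1 H:1 Br:1
  CH2 → C:1 H:2
  CH2N(CH3)2 → C:3 H:8 N:1
Element totals:
  C: 8
  H: 17
  Br: 1
  F: 1
  N: 1
Molecular formula: C8H17BrFN.
gcd of subscripts (1, 8, 1, 17, 1) = 1, so the empirical formula equals the molecular formula.

C8H17BrFN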